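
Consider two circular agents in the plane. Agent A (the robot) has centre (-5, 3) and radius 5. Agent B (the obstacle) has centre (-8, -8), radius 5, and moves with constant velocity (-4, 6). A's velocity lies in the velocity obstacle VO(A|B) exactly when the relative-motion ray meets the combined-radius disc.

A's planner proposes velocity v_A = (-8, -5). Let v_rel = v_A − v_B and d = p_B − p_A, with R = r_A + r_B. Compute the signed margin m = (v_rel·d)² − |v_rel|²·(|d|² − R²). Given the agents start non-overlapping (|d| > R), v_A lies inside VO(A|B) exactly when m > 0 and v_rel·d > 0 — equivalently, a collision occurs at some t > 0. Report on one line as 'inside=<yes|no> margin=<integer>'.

d = (-3, -11),  |d|² = 130;  R = 5+5 = 10,  c = 130−10² = 30
v_rel = (-4, -11),  |v_rel|² = 137;  v_rel·d = (-4)·(-3) + (-11)·(-11) = 133
137·t² − 266·t + 30 = 0  ⇒  m = 133² − 137·30 = 13579
m = 13579 > 0,  v_rel·d = 133 > 0  ⇒  inside

inside=yes margin=13579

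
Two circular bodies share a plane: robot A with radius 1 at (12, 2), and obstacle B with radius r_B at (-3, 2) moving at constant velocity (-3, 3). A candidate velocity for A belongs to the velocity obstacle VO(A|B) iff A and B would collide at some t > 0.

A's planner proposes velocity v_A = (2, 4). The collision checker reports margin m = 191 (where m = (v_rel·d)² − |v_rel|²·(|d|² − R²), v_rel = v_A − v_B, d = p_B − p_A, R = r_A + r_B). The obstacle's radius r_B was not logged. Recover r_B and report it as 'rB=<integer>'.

m = 191
d = (-15, 0);  v_rel = (5, 1),  |v_rel|² = 26
v_rel×d = (5)·(0) − (1)·(-15) = 15
since m = R²·26 − 15²:  R² = (225 + 191) / 26 = 16
R = √16 = 4  ⇒  r_B = 4 − 1 = 3

rB=3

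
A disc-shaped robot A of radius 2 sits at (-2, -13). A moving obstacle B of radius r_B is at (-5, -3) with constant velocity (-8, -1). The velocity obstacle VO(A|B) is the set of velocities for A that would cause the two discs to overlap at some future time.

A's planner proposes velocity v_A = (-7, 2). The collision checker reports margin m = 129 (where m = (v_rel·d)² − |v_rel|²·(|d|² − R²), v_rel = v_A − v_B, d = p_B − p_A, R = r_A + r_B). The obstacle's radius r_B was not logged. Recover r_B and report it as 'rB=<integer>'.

m = 129
d = (-3, 10);  v_rel = (1, 3),  |v_rel|² = 10
v_rel×d = (1)·(10) − (3)·(-3) = 19
since m = R²·10 − 19²:  R² = (361 + 129) / 10 = 49
R = √49 = 7  ⇒  r_B = 7 − 2 = 5

rB=5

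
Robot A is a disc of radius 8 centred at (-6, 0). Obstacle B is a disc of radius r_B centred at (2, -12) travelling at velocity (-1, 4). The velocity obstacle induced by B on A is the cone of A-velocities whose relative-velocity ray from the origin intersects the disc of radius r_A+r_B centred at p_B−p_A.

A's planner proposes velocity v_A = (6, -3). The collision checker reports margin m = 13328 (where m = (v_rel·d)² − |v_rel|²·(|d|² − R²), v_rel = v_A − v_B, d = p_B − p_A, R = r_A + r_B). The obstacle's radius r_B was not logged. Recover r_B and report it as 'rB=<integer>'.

m = 13328
d = (8, -12);  v_rel = (7, -7),  |v_rel|² = 98
v_rel×d = (7)·(-12) − (-7)·(8) = -28
since m = R²·98 − (-28)²:  R² = (784 + 13328) / 98 = 144
R = √144 = 12  ⇒  r_B = 12 − 8 = 4

rB=4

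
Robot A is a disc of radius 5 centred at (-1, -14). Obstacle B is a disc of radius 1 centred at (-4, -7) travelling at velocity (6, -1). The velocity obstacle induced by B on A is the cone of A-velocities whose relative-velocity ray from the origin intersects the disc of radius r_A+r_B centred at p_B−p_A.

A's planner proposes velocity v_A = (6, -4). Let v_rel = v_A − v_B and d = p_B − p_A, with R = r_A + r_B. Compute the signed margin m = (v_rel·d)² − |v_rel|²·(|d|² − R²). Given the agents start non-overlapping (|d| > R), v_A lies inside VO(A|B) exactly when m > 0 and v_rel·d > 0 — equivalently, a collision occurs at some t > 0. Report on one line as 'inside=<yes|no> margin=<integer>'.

d = (-3, 7),  |d|² = 58;  R = 5+1 = 6,  c = 58−6² = 22
v_rel = (0, -3),  |v_rel|² = 9;  v_rel·d = (0)·(-3) + (-3)·(7) = -21
9·t² + 42·t + 22 = 0  ⇒  m = (-21)² − 9·22 = 243
m = 243 > 0,  v_rel·d = -21 < 0  ⇒  outside

inside=no margin=243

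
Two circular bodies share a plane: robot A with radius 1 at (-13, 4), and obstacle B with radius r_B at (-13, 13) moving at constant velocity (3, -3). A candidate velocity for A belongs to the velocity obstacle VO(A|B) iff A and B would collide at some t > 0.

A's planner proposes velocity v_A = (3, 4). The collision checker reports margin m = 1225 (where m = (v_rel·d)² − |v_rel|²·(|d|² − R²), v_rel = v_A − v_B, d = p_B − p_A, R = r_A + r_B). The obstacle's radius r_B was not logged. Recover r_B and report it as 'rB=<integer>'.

m = 1225
d = (0, 9);  v_rel = (0, 7),  |v_rel|² = 49
v_rel×d = (0)·(9) − (7)·(0) = 0
since m = R²·49 − 0²:  R² = (0 + 1225) / 49 = 25
R = √25 = 5  ⇒  r_B = 5 − 1 = 4

rB=4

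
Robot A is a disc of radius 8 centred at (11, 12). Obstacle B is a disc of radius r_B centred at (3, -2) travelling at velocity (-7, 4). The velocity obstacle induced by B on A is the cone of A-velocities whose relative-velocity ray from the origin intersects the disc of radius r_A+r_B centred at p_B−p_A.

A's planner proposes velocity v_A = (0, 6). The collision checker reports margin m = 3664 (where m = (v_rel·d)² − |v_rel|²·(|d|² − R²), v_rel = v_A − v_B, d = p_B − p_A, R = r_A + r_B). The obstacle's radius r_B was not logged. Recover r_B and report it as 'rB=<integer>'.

m = 3664
d = (-8, -14);  v_rel = (7, 2),  |v_rel|² = 53
v_rel×d = (7)·(-14) − (2)·(-8) = -82
since m = R²·53 − (-82)²:  R² = (6724 + 3664) / 53 = 196
R = √196 = 14  ⇒  r_B = 14 − 8 = 6

rB=6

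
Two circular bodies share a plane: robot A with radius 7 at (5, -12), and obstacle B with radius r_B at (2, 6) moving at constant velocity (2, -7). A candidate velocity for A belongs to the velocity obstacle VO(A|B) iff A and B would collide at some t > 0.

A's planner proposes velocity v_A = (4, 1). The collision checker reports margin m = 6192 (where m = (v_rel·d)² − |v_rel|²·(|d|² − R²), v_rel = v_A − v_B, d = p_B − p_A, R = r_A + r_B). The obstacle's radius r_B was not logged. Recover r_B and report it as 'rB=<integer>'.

m = 6192
d = (-3, 18);  v_rel = (2, 8),  |v_rel|² = 68
v_rel×d = (2)·(18) − (8)·(-3) = 60
since m = R²·68 − 60²:  R² = (3600 + 6192) / 68 = 144
R = √144 = 12  ⇒  r_B = 12 − 7 = 5

rB=5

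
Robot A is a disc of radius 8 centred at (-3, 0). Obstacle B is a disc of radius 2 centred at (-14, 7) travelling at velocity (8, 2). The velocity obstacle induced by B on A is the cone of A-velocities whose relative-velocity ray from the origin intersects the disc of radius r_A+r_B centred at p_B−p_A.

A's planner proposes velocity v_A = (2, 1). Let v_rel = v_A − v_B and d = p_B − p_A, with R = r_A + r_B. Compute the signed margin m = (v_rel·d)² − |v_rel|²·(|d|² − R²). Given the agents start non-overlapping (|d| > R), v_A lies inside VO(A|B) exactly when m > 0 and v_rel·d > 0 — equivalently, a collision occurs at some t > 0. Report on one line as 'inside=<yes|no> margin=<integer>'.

d = (-11, 7),  |d|² = 170;  R = 8+2 = 10,  c = 170−10² = 70
v_rel = (-6, -1),  |v_rel|² = 37;  v_rel·d = (-6)·(-11) + (-1)·(7) = 59
37·t² − 118·t + 70 = 0  ⇒  m = 59² − 37·70 = 891
m = 891 > 0,  v_rel·d = 59 > 0  ⇒  inside

inside=yes margin=891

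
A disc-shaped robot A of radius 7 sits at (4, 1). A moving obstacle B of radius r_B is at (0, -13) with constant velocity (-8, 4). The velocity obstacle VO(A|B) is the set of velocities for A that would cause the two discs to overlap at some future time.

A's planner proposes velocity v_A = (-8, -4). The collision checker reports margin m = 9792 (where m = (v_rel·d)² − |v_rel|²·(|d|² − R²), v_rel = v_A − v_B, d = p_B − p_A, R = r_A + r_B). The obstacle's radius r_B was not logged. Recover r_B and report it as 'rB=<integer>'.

m = 9792
d = (-4, -14);  v_rel = (0, -8),  |v_rel|² = 64
v_rel×d = (0)·(-14) − (-8)·(-4) = -32
since m = R²·64 − (-32)²:  R² = (1024 + 9792) / 64 = 169
R = √169 = 13  ⇒  r_B = 13 − 7 = 6

rB=6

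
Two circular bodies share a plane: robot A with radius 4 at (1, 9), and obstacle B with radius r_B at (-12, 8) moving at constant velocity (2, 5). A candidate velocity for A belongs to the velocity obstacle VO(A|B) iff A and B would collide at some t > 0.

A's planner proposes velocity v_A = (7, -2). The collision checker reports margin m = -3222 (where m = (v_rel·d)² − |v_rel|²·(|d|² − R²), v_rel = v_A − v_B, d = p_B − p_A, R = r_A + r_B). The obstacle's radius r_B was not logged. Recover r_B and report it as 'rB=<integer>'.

m = -3222
d = (-13, -1);  v_rel = (5, -7),  |v_rel|² = 74
v_rel×d = (5)·(-1) − (-7)·(-13) = -96
since m = R²·74 − (-96)²:  R² = (9216 + -3222) / 74 = 81
R = √81 = 9  ⇒  r_B = 9 − 4 = 5

rB=5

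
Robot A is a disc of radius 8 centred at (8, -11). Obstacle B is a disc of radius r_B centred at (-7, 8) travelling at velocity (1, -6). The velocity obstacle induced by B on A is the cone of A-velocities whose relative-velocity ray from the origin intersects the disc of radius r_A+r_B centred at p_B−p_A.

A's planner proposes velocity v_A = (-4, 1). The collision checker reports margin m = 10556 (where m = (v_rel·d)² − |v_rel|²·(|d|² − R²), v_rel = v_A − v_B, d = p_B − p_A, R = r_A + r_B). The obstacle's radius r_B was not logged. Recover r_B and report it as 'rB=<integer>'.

m = 10556
d = (-15, 19);  v_rel = (-5, 7),  |v_rel|² = 74
v_rel×d = (-5)·(19) − (7)·(-15) = 10
since m = R²·74 − 10²:  R² = (100 + 10556) / 74 = 144
R = √144 = 12  ⇒  r_B = 12 − 8 = 4

rB=4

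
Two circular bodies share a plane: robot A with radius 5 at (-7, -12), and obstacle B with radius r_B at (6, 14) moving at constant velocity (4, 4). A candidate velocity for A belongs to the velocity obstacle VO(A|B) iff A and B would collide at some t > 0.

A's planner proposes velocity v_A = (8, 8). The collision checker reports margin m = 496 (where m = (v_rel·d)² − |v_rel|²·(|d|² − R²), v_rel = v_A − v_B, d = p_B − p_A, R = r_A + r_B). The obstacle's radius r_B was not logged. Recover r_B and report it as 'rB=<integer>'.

m = 496
d = (13, 26);  v_rel = (4, 4),  |v_rel|² = 32
v_rel×d = (4)·(26) − (4)·(13) = 52
since m = R²·32 − 52²:  R² = (2704 + 496) / 32 = 100
R = √100 = 10  ⇒  r_B = 10 − 5 = 5

rB=5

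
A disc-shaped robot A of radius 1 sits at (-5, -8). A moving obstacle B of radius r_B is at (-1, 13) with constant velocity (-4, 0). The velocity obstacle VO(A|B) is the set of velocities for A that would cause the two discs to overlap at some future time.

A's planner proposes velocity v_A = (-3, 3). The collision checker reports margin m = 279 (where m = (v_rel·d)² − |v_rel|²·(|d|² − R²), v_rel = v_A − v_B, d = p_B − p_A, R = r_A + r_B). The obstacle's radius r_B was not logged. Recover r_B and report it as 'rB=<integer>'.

m = 279
d = (4, 21);  v_rel = (1, 3),  |v_rel|² = 10
v_rel×d = (1)·(21) − (3)·(4) = 9
since m = R²·10 − 9²:  R² = (81 + 279) / 10 = 36
R = √36 = 6  ⇒  r_B = 6 − 1 = 5

rB=5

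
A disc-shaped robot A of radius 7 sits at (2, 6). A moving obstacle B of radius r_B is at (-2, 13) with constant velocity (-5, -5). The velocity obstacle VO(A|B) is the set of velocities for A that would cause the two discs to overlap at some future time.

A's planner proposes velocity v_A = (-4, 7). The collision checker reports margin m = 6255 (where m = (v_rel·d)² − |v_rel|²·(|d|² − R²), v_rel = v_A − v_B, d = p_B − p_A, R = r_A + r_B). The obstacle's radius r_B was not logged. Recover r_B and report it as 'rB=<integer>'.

m = 6255
d = (-4, 7);  v_rel = (1, 12),  |v_rel|² = 145
v_rel×d = (1)·(7) − (12)·(-4) = 55
since m = R²·145 − 55²:  R² = (3025 + 6255) / 145 = 64
R = √64 = 8  ⇒  r_B = 8 − 7 = 1

rB=1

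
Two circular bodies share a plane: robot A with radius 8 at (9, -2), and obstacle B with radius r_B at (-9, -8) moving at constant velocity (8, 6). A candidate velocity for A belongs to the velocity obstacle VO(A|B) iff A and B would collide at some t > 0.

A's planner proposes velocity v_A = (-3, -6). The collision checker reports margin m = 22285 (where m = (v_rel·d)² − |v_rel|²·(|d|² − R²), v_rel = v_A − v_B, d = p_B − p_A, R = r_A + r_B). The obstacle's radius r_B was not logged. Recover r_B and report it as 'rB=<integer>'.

m = 22285
d = (-18, -6);  v_rel = (-11, -12),  |v_rel|² = 265
v_rel×d = (-11)·(-6) − (-12)·(-18) = -150
since m = R²·265 − (-150)²:  R² = (22500 + 22285) / 265 = 169
R = √169 = 13  ⇒  r_B = 13 − 8 = 5

rB=5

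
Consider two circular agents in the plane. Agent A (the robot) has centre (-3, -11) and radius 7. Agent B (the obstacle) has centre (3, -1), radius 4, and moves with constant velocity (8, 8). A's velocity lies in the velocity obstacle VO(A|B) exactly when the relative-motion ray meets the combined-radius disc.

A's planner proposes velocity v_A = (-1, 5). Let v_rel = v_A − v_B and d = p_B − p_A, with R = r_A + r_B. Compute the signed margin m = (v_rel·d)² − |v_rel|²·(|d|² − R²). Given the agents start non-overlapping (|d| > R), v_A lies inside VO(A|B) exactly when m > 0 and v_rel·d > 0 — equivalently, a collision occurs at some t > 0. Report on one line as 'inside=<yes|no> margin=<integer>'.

d = (6, 10),  |d|² = 136;  R = 7+4 = 11,  c = 136−11² = 15
v_rel = (-9, -3),  |v_rel|² = 90;  v_rel·d = (-9)·(6) + (-3)·(10) = -84
90·t² + 168·t + 15 = 0  ⇒  m = (-84)² − 90·15 = 5706
m = 5706 > 0,  v_rel·d = -84 < 0  ⇒  outside

inside=no margin=5706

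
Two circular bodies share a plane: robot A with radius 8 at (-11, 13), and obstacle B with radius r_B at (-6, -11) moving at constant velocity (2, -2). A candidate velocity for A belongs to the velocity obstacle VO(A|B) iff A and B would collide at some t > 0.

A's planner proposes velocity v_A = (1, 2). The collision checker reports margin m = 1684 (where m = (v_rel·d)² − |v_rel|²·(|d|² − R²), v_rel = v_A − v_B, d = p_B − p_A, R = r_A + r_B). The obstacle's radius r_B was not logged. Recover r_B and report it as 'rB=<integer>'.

m = 1684
d = (5, -24);  v_rel = (-1, 4),  |v_rel|² = 17
v_rel×d = (-1)·(-24) − (4)·(5) = 4
since m = R²·17 − 4²:  R² = (16 + 1684) / 17 = 100
R = √100 = 10  ⇒  r_B = 10 − 8 = 2

rB=2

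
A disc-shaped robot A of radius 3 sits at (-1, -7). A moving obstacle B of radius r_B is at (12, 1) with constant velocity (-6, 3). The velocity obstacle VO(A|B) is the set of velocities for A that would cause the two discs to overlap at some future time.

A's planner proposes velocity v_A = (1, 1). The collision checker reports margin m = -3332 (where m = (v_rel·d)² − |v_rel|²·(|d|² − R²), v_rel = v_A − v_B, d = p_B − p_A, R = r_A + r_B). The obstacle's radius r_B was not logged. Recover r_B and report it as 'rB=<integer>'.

m = -3332
d = (13, 8);  v_rel = (7, -2),  |v_rel|² = 53
v_rel×d = (7)·(8) − (-2)·(13) = 82
since m = R²·53 − 82²:  R² = (6724 + -3332) / 53 = 64
R = √64 = 8  ⇒  r_B = 8 − 3 = 5

rB=5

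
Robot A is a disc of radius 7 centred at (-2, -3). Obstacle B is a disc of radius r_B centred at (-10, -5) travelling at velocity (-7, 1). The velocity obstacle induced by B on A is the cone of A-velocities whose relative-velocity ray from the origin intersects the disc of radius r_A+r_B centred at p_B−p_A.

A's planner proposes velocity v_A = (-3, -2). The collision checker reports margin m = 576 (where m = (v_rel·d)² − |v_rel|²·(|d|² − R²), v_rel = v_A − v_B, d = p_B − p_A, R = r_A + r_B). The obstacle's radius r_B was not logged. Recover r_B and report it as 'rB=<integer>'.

m = 576
d = (-8, -2);  v_rel = (4, -3),  |v_rel|² = 25
v_rel×d = (4)·(-2) − (-3)·(-8) = -32
since m = R²·25 − (-32)²:  R² = (1024 + 576) / 25 = 64
R = √64 = 8  ⇒  r_B = 8 − 7 = 1

rB=1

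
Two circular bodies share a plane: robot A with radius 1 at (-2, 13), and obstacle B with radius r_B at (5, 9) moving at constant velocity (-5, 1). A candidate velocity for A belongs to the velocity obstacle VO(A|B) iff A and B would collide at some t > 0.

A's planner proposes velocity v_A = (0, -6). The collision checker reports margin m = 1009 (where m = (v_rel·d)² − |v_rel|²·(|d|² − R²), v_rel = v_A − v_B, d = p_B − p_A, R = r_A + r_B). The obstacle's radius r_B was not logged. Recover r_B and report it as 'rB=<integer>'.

m = 1009
d = (7, -4);  v_rel = (5, -7),  |v_rel|² = 74
v_rel×d = (5)·(-4) − (-7)·(7) = 29
since m = R²·74 − 29²:  R² = (841 + 1009) / 74 = 25
R = √25 = 5  ⇒  r_B = 5 − 1 = 4

rB=4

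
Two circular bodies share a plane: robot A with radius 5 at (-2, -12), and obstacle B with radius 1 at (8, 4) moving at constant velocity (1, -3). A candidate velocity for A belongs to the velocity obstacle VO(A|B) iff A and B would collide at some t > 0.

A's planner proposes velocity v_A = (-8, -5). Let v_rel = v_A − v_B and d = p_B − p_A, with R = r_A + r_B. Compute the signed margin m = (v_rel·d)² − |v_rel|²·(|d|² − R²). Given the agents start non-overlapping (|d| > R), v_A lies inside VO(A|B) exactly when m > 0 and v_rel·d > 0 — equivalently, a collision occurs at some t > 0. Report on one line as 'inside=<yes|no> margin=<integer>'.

d = (10, 16),  |d|² = 356;  R = 5+1 = 6,  c = 356−6² = 320
v_rel = (-9, -2),  |v_rel|² = 85;  v_rel·d = (-9)·(10) + (-2)·(16) = -122
85·t² + 244·t + 320 = 0  ⇒  m = (-122)² − 85·320 = -12316
m = -12316 < 0,  v_rel·d = -122 < 0  ⇒  outside

inside=no margin=-12316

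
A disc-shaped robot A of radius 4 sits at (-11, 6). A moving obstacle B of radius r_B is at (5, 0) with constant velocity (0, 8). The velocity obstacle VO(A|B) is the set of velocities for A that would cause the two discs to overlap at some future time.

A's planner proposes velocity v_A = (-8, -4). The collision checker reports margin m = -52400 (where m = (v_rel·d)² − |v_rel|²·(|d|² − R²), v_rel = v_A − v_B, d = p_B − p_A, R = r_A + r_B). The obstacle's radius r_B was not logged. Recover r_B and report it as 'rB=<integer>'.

m = -52400
d = (16, -6);  v_rel = (-8, -12),  |v_rel|² = 208
v_rel×d = (-8)·(-6) − (-12)·(16) = 240
since m = R²·208 − 240²:  R² = (57600 + -52400) / 208 = 25
R = √25 = 5  ⇒  r_B = 5 − 4 = 1

rB=1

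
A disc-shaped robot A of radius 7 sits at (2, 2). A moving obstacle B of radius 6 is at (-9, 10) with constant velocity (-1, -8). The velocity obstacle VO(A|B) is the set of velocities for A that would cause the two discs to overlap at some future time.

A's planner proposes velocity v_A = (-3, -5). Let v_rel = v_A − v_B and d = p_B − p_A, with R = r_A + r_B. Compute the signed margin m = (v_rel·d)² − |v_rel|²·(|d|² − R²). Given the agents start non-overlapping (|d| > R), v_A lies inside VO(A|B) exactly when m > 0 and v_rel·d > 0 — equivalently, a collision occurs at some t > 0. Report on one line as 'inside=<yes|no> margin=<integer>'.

d = (-11, 8),  |d|² = 185;  R = 7+6 = 13,  c = 185−13² = 16
v_rel = (-2, 3),  |v_rel|² = 13;  v_rel·d = (-2)·(-11) + (3)·(8) = 46
13·t² − 92·t + 16 = 0  ⇒  m = 46² − 13·16 = 1908
m = 1908 > 0,  v_rel·d = 46 > 0  ⇒  inside

inside=yes margin=1908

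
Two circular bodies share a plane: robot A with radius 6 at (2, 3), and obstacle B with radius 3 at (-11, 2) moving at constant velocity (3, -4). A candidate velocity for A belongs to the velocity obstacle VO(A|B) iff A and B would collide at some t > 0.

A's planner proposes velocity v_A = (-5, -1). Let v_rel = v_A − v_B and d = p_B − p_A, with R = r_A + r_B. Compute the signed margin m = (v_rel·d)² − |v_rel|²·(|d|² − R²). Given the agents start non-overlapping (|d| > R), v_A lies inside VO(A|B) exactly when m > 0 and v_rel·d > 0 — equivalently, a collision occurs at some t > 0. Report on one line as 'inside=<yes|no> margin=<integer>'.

d = (-13, -1),  |d|² = 170;  R = 6+3 = 9,  c = 170−9² = 89
v_rel = (-8, 3),  |v_rel|² = 73;  v_rel·d = (-8)·(-13) + (3)·(-1) = 101
73·t² − 202·t + 89 = 0  ⇒  m = 101² − 73·89 = 3704
m = 3704 > 0,  v_rel·d = 101 > 0  ⇒  inside

inside=yes margin=3704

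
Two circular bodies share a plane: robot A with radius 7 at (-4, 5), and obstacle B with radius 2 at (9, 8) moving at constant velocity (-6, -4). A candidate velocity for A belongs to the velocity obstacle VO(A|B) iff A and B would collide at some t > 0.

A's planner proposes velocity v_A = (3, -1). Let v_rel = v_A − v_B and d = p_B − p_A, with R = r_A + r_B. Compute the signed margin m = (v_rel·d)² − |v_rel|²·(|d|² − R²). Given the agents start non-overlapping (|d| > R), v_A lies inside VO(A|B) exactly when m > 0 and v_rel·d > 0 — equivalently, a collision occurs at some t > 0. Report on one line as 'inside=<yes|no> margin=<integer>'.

d = (13, 3),  |d|² = 178;  R = 7+2 = 9,  c = 178−9² = 97
v_rel = (9, 3),  |v_rel|² = 90;  v_rel·d = (9)·(13) + (3)·(3) = 126
90·t² − 252·t + 97 = 0  ⇒  m = 126² − 90·97 = 7146
m = 7146 > 0,  v_rel·d = 126 > 0  ⇒  inside

inside=yes margin=7146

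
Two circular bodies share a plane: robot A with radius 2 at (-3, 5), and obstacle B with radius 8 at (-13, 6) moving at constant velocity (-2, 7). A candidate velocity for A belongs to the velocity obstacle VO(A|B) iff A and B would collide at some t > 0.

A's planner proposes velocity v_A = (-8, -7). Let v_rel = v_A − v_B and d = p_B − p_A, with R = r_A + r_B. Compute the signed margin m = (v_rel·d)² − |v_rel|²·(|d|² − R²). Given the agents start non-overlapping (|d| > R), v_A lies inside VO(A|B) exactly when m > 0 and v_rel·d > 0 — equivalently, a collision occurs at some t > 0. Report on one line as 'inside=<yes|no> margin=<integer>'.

d = (-10, 1),  |d|² = 101;  R = 2+8 = 10,  c = 101−10² = 1
v_rel = (-6, -14),  |v_rel|² = 232;  v_rel·d = (-6)·(-10) + (-14)·(1) = 46
232·t² − 92·t + 1 = 0  ⇒  m = 46² − 232·1 = 1884
m = 1884 > 0,  v_rel·d = 46 > 0  ⇒  inside

inside=yes margin=1884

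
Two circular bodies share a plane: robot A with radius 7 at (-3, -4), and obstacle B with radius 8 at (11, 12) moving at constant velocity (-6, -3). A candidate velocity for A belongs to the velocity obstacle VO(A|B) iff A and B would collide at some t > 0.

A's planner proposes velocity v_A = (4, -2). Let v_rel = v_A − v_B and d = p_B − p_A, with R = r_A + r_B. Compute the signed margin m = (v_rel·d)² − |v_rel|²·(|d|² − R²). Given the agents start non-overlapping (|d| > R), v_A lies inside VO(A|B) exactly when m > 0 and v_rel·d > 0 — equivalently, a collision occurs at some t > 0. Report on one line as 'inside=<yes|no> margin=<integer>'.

d = (14, 16),  |d|² = 452;  R = 7+8 = 15,  c = 452−15² = 227
v_rel = (10, 1),  |v_rel|² = 101;  v_rel·d = (10)·(14) + (1)·(16) = 156
101·t² − 312·t + 227 = 0  ⇒  m = 156² − 101·227 = 1409
m = 1409 > 0,  v_rel·d = 156 > 0  ⇒  inside

inside=yes margin=1409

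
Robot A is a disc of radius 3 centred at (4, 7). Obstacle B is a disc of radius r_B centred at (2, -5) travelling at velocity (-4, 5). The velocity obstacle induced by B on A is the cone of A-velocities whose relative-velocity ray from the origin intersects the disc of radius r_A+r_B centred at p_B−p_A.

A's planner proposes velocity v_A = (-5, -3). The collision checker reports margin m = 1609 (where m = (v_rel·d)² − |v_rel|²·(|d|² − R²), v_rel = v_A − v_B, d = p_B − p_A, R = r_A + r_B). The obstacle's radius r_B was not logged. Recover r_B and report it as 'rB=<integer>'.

m = 1609
d = (-2, -12);  v_rel = (-1, -8),  |v_rel|² = 65
v_rel×d = (-1)·(-12) − (-8)·(-2) = -4
since m = R²·65 − (-4)²:  R² = (16 + 1609) / 65 = 25
R = √25 = 5  ⇒  r_B = 5 − 3 = 2

rB=2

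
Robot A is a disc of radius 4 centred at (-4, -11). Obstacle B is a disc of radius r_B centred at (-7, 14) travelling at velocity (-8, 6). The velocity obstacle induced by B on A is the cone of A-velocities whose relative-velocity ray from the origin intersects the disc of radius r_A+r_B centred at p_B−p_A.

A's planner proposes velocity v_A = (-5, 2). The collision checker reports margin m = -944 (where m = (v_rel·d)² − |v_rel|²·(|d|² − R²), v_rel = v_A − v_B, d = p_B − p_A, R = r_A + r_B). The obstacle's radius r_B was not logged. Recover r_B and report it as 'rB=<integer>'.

m = -944
d = (-3, 25);  v_rel = (3, -4),  |v_rel|² = 25
v_rel×d = (3)·(25) − (-4)·(-3) = 63
since m = R²·25 − 63²:  R² = (3969 + -944) / 25 = 121
R = √121 = 11  ⇒  r_B = 11 − 4 = 7

rB=7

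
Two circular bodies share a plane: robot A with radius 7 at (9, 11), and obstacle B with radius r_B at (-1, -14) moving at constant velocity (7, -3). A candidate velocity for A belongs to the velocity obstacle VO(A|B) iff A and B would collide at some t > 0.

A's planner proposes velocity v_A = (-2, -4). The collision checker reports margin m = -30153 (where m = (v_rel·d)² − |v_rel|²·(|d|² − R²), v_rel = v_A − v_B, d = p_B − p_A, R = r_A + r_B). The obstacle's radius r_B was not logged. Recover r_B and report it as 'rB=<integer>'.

m = -30153
d = (-10, -25);  v_rel = (-9, -1),  |v_rel|² = 82
v_rel×d = (-9)·(-25) − (-1)·(-10) = 215
since m = R²·82 − 215²:  R² = (46225 + -30153) / 82 = 196
R = √196 = 14  ⇒  r_B = 14 − 7 = 7

rB=7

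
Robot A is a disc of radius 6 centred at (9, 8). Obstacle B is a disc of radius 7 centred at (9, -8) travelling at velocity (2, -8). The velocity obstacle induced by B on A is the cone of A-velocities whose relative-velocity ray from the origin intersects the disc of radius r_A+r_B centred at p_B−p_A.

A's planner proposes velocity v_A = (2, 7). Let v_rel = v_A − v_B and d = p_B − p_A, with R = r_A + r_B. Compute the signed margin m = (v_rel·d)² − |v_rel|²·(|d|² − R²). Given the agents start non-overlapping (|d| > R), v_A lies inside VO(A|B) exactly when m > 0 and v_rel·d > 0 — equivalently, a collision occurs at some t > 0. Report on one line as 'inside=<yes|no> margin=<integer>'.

d = (0, -16),  |d|² = 256;  R = 6+7 = 13,  c = 256−13² = 87
v_rel = (0, 15),  |v_rel|² = 225;  v_rel·d = (0)·(0) + (15)·(-16) = -240
225·t² + 480·t + 87 = 0  ⇒  m = (-240)² − 225·87 = 38025
m = 38025 > 0,  v_rel·d = -240 < 0  ⇒  outside

inside=no margin=38025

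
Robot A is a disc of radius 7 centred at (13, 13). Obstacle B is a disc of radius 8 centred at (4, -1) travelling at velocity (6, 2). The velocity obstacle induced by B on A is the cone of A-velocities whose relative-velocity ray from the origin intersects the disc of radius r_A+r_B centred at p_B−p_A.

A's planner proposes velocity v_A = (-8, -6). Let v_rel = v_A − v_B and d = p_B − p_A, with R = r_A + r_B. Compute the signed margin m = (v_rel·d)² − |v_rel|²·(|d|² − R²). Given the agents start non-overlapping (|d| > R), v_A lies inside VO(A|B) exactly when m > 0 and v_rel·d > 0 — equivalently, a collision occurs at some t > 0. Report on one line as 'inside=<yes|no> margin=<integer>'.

d = (-9, -14),  |d|² = 277;  R = 7+8 = 15,  c = 277−15² = 52
v_rel = (-14, -8),  |v_rel|² = 260;  v_rel·d = (-14)·(-9) + (-8)·(-14) = 238
260·t² − 476·t + 52 = 0  ⇒  m = 238² − 260·52 = 43124
m = 43124 > 0,  v_rel·d = 238 > 0  ⇒  inside

inside=yes margin=43124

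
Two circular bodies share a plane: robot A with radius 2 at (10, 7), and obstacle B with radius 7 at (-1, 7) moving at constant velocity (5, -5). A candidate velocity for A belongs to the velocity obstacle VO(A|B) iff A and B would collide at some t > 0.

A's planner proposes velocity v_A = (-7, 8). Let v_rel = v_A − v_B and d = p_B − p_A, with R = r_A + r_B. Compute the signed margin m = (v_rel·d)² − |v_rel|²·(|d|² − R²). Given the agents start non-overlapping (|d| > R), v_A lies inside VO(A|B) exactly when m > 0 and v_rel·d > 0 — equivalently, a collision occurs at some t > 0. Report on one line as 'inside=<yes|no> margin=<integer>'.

d = (-11, 0),  |d|² = 121;  R = 2+7 = 9,  c = 121−9² = 40
v_rel = (-12, 13),  |v_rel|² = 313;  v_rel·d = (-12)·(-11) + (13)·(0) = 132
313·t² − 264·t + 40 = 0  ⇒  m = 132² − 313·40 = 4904
m = 4904 > 0,  v_rel·d = 132 > 0  ⇒  inside

inside=yes margin=4904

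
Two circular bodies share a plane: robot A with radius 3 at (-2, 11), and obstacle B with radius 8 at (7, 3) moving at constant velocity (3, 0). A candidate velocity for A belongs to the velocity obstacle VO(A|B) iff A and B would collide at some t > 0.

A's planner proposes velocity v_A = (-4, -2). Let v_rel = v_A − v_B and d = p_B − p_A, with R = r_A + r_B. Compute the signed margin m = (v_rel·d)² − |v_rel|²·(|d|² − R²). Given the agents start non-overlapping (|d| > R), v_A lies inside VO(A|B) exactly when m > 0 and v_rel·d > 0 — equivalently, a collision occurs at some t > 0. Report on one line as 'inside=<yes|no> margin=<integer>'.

d = (9, -8),  |d|² = 145;  R = 3+8 = 11,  c = 145−11² = 24
v_rel = (-7, -2),  |v_rel|² = 53;  v_rel·d = (-7)·(9) + (-2)·(-8) = -47
53·t² + 94·t + 24 = 0  ⇒  m = (-47)² − 53·24 = 937
m = 937 > 0,  v_rel·d = -47 < 0  ⇒  outside

inside=no margin=937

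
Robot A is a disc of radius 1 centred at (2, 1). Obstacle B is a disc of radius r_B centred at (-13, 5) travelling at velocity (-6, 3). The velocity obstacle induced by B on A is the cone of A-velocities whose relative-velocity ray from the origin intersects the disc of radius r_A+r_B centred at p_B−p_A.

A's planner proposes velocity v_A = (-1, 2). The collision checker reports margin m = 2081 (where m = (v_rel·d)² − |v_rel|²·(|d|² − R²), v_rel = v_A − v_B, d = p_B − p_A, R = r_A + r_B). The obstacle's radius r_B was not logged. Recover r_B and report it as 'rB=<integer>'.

m = 2081
d = (-15, 4);  v_rel = (5, -1),  |v_rel|² = 26
v_rel×d = (5)·(4) − (-1)·(-15) = 5
since m = R²·26 − 5²:  R² = (25 + 2081) / 26 = 81
R = √81 = 9  ⇒  r_B = 9 − 1 = 8

rB=8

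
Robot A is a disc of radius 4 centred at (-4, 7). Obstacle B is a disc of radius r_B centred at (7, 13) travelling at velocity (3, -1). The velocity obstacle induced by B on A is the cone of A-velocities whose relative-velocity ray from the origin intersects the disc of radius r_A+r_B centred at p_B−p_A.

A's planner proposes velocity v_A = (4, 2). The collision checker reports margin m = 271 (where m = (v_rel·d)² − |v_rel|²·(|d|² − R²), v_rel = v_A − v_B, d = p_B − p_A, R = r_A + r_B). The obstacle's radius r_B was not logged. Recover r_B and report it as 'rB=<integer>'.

m = 271
d = (11, 6);  v_rel = (1, 3),  |v_rel|² = 10
v_rel×d = (1)·(6) − (3)·(11) = -27
since m = R²·10 − (-27)²:  R² = (729 + 271) / 10 = 100
R = √100 = 10  ⇒  r_B = 10 − 4 = 6

rB=6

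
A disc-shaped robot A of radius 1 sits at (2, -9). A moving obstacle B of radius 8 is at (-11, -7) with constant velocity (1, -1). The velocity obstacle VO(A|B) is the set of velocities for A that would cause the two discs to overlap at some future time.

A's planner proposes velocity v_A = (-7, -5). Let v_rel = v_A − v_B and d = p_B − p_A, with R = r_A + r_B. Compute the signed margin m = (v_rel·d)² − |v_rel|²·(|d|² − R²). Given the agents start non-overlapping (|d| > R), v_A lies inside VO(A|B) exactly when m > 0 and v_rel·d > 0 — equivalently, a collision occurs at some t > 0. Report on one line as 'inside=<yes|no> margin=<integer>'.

d = (-13, 2),  |d|² = 173;  R = 1+8 = 9,  c = 173−9² = 92
v_rel = (-8, -4),  |v_rel|² = 80;  v_rel·d = (-8)·(-13) + (-4)·(2) = 96
80·t² − 192·t + 92 = 0  ⇒  m = 96² − 80·92 = 1856
m = 1856 > 0,  v_rel·d = 96 > 0  ⇒  inside

inside=yes margin=1856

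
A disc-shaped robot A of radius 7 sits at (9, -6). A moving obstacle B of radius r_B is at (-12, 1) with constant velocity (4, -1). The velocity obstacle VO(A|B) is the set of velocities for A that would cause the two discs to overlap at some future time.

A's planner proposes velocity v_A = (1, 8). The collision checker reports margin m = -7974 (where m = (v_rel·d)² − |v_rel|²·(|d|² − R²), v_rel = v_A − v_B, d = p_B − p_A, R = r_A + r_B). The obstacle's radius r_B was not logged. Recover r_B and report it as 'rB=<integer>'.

m = -7974
d = (-21, 7);  v_rel = (-3, 9),  |v_rel|² = 90
v_rel×d = (-3)·(7) − (9)·(-21) = 168
since m = R²·90 − 168²:  R² = (28224 + -7974) / 90 = 225
R = √225 = 15  ⇒  r_B = 15 − 7 = 8

rB=8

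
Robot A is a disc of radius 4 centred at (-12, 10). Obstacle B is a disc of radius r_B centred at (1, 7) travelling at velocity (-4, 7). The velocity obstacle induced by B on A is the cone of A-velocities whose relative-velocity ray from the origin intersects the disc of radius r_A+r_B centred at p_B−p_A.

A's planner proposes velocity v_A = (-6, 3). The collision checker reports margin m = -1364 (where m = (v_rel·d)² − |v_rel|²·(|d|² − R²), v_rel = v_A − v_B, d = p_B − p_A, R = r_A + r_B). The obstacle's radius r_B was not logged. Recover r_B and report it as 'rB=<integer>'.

m = -1364
d = (13, -3);  v_rel = (-2, -4),  |v_rel|² = 20
v_rel×d = (-2)·(-3) − (-4)·(13) = 58
since m = R²·20 − 58²:  R² = (3364 + -1364) / 20 = 100
R = √100 = 10  ⇒  r_B = 10 − 4 = 6

rB=6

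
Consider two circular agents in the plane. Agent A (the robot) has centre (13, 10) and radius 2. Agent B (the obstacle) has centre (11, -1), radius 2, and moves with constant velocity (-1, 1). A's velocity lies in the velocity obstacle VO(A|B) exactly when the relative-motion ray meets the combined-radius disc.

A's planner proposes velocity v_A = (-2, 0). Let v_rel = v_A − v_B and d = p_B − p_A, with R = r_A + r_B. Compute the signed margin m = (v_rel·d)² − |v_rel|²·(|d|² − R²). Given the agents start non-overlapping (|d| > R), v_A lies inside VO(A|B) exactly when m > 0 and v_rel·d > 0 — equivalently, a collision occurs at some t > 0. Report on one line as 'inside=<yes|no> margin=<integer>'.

d = (-2, -11),  |d|² = 125;  R = 2+2 = 4,  c = 125−4² = 109
v_rel = (-1, -1),  |v_rel|² = 2;  v_rel·d = (-1)·(-2) + (-1)·(-11) = 13
2·t² − 26·t + 109 = 0  ⇒  m = 13² − 2·109 = -49
m = -49 < 0,  v_rel·d = 13 > 0  ⇒  outside

inside=no margin=-49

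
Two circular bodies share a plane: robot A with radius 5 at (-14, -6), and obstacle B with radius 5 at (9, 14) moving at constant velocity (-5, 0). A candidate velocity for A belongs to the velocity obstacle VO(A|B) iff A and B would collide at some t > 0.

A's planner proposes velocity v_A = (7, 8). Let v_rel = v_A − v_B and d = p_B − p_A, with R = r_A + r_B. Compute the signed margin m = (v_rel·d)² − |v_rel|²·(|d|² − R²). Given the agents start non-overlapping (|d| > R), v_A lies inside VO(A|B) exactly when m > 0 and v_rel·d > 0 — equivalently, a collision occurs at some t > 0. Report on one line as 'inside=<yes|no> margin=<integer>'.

d = (23, 20),  |d|² = 929;  R = 5+5 = 10,  c = 929−10² = 829
v_rel = (12, 8),  |v_rel|² = 208;  v_rel·d = (12)·(23) + (8)·(20) = 436
208·t² − 872·t + 829 = 0  ⇒  m = 436² − 208·829 = 17664
m = 17664 > 0,  v_rel·d = 436 > 0  ⇒  inside

inside=yes margin=17664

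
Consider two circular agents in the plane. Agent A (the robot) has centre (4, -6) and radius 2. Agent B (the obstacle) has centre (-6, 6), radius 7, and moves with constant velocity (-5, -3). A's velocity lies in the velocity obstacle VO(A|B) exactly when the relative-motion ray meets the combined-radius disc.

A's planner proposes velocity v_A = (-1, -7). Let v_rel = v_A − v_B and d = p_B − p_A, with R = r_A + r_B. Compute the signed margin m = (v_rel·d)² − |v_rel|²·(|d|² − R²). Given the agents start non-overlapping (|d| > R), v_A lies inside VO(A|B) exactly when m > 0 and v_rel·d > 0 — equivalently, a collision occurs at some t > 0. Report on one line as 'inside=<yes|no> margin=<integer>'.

d = (-10, 12),  |d|² = 244;  R = 2+7 = 9,  c = 244−9² = 163
v_rel = (4, -4),  |v_rel|² = 32;  v_rel·d = (4)·(-10) + (-4)·(12) = -88
32·t² + 176·t + 163 = 0  ⇒  m = (-88)² − 32·163 = 2528
m = 2528 > 0,  v_rel·d = -88 < 0  ⇒  outside

inside=no margin=2528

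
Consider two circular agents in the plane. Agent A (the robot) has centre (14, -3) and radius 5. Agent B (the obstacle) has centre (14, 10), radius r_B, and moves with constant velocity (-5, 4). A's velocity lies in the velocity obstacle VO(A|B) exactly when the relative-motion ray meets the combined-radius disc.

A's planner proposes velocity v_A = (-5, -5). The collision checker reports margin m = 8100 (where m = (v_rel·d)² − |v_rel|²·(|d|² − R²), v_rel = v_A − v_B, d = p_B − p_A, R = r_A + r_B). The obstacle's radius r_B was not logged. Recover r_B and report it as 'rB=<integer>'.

m = 8100
d = (0, 13);  v_rel = (0, -9),  |v_rel|² = 81
v_rel×d = (0)·(13) − (-9)·(0) = 0
since m = R²·81 − 0²:  R² = (0 + 8100) / 81 = 100
R = √100 = 10  ⇒  r_B = 10 − 5 = 5

rB=5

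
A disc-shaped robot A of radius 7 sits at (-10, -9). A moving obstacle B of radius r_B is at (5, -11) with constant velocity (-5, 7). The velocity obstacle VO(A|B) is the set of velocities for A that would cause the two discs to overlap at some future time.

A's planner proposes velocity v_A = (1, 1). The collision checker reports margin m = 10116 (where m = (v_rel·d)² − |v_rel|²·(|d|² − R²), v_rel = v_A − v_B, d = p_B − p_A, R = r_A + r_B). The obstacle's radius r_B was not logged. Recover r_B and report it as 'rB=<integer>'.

m = 10116
d = (15, -2);  v_rel = (6, -6),  |v_rel|² = 72
v_rel×d = (6)·(-2) − (-6)·(15) = 78
since m = R²·72 − 78²:  R² = (6084 + 10116) / 72 = 225
R = √225 = 15  ⇒  r_B = 15 − 7 = 8

rB=8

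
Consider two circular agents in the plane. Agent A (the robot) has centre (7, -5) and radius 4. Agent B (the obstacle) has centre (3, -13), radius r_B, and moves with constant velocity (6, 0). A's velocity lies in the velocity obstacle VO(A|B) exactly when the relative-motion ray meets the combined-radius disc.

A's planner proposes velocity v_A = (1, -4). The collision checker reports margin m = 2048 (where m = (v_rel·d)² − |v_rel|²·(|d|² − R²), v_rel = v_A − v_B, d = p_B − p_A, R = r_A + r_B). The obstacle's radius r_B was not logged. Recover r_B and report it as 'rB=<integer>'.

m = 2048
d = (-4, -8);  v_rel = (-5, -4),  |v_rel|² = 41
v_rel×d = (-5)·(-8) − (-4)·(-4) = 24
since m = R²·41 − 24²:  R² = (576 + 2048) / 41 = 64
R = √64 = 8  ⇒  r_B = 8 − 4 = 4

rB=4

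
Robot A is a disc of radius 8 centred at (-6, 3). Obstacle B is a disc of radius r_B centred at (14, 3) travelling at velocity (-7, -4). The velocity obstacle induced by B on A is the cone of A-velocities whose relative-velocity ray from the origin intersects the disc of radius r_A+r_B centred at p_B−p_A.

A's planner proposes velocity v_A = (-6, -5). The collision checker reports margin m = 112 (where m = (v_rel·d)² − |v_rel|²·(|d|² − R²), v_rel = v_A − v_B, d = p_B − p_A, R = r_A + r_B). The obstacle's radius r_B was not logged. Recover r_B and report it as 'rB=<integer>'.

m = 112
d = (20, 0);  v_rel = (1, -1),  |v_rel|² = 2
v_rel×d = (1)·(0) − (-1)·(20) = 20
since m = R²·2 − 20²:  R² = (400 + 112) / 2 = 256
R = √256 = 16  ⇒  r_B = 16 − 8 = 8

rB=8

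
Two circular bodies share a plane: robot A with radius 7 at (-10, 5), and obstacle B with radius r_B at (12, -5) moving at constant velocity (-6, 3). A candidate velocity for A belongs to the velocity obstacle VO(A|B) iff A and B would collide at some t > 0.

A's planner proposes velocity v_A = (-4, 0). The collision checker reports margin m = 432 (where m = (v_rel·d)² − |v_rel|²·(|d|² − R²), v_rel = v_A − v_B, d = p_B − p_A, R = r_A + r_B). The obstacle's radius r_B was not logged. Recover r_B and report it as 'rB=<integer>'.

m = 432
d = (22, -10);  v_rel = (2, -3),  |v_rel|² = 13
v_rel×d = (2)·(-10) − (-3)·(22) = 46
since m = R²·13 − 46²:  R² = (2116 + 432) / 13 = 196
R = √196 = 14  ⇒  r_B = 14 − 7 = 7

rB=7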